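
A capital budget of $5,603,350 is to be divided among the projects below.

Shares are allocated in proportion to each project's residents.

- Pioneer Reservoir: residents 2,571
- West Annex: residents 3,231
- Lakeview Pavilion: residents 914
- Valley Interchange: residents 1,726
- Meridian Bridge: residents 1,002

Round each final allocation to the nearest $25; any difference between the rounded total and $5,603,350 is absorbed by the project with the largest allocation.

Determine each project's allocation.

Pioneer Reservoir: $1,525,425 | West Annex: $1,917,050 | Lakeview Pavilion: $542,300 | Valley Interchange: $1,024,075 | Meridian Bridge: $594,500

Sum of residents: 9,444.
Unrounded shares: Pioneer Reservoir 2,571/9,444 × $5,603,350 = 1,525,435.50; West Annex 3,231/9,444 × $5,603,350 = 1,917,029.21; Lakeview Pavilion 914/9,444 × $5,603,350 = 542,297.96; Valley Interchange 1,726/9,444 × $5,603,350 = 1,024,076.88; Meridian Bridge 1,002/9,444 × $5,603,350 = 594,510.45.
At nearest $25: Pioneer Reservoir $1,525,425; West Annex $1,917,025; Lakeview Pavilion $542,300; Valley Interchange $1,024,075; Meridian Bridge $594,500. Sum = $5,603,325.
Difference $5,603,350 − $5,603,325 = +$25 applied to largest allocation (West Annex): West Annex becomes $1,917,050.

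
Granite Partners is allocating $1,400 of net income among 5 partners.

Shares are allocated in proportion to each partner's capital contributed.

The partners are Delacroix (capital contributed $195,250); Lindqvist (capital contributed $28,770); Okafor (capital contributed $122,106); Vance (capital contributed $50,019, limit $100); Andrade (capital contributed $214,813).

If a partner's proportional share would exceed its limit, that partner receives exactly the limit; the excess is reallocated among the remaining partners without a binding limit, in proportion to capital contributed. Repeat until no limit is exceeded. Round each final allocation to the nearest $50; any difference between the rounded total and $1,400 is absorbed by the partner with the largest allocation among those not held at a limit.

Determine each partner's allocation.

Sum of capital contributed: 610,958.
Unconstrained shares: Delacroix 447.41; Lindqvist 65.93; Okafor 279.80; Vance 114.62; Andrade 492.24.
Held at cap: Vance ($100); remaining pool $1,300 reallocated over remaining capital contributed 560,939.
Shares after redistribution: Delacroix 452.50 → $450; Lindqvist 66.68 → $50; Okafor 282.99 → $300; Andrade 497.84 → $500.

Delacroix: $450 · Lindqvist: $50 · Okafor: $300 · Vance: $100 · Andrade: $500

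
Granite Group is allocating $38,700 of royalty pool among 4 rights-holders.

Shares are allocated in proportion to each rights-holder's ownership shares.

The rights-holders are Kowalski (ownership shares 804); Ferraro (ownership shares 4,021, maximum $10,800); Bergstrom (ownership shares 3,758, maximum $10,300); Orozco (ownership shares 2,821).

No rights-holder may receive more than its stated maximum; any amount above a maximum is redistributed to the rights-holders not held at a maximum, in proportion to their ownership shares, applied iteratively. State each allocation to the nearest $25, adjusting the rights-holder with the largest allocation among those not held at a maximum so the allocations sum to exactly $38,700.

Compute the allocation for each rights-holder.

Combined ownership shares = 11,404.
Unconstrained shares: Kowalski 2,728.41; Ferraro 13,645.45; Bergstrom 12,752.95; Orozco 9,573.19.
Capped: Ferraro ($10,800), Bergstrom ($10,300); remaining pool $17,600 reallocated over remaining ownership shares 3,625.
Redistributed shares: Kowalski 3,903.56 → $3,900; Orozco 13,696.44 → $13,700.

Kowalski: $3,900 · Ferraro: $10,800 · Bergstrom: $10,300 · Orozco: $13,700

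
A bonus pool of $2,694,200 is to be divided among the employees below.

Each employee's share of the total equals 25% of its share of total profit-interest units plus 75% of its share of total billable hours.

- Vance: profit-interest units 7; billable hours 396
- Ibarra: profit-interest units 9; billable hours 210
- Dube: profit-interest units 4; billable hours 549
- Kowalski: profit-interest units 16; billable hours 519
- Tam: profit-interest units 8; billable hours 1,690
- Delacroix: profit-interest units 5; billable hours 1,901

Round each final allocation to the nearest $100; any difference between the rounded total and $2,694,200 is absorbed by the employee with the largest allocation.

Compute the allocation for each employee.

Vance: $248,200 · Ibarra: $204,300 · Dube: $265,700 · Kowalski: $419,100 · Tam: $758,600 · Delacroix: $798,300

Profit-interest units total 49; billable hours total 5,265.
Blended shares (25% profit-interest units + 75% billable hours): Vance 0.0921; Ibarra 0.0758; Dube 0.0986; Kowalski 0.1556; Tam 0.2816; Delacroix 0.2963.
Pro-rata amounts: Vance 248,201.94; Ibarra 204,308.99; Dube 265,683.93; Kowalski 419,121.28; Tam 758,571.05; Delacroix 798,312.81.
Rounded to nearest $100: Vance $248,200; Ibarra $204,300; Dube $265,700; Kowalski $419,100; Tam $758,600; Delacroix $798,300. Sum = $2,694,200.
Sum already equals the total — no adjustment.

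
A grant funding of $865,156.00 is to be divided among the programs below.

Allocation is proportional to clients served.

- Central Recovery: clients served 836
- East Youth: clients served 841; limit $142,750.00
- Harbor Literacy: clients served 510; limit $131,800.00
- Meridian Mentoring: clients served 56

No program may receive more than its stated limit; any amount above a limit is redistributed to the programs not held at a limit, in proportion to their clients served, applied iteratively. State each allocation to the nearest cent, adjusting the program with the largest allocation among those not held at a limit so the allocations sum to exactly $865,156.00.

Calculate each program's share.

Central Recovery: $553,527.60 · East Youth: $142,750.00 · Harbor Literacy: $131,800.00 · Meridian Mentoring: $37,078.40

Sum of clients served: 2,243.
Pro-rata shares before constraints: Central Recovery 322,456.7169; East Youth 324,385.2858; Harbor Literacy 196,714.0259; Meridian Mentoring 21,599.9715.
Held at cap: East Youth ($142,750.00), Harbor Literacy ($131,800.00); remaining pool $590,606.00 reallocated over remaining clients served 892.
Redistributed shares: Central Recovery 553,527.5964 → $553,527.60; Meridian Mentoring 37,078.4036 → $37,078.40.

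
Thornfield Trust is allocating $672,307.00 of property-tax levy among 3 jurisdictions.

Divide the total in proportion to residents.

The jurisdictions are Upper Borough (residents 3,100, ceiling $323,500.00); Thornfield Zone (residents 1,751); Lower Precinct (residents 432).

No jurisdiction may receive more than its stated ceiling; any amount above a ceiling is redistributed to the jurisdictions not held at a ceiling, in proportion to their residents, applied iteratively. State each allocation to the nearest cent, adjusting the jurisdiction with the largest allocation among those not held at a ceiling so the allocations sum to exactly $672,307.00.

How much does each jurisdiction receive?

Upper Borough: $323,500.00; Thornfield Zone: $279,780.60; Lower Precinct: $69,026.40

Residents total: 5,283.
Pro-rata shares before constraints: Upper Borough 394,501.5521; Thornfield Zone 222,829.7477; Lower Precinct 54,975.7002.
Held at cap: Upper Borough ($323,500.00); balance $348,807.00 reallocated over remaining residents 2,183.
Shares after redistribution: Thornfield Zone 279,780.6033 → $279,780.60; Lower Precinct 69,026.3967 → $69,026.40.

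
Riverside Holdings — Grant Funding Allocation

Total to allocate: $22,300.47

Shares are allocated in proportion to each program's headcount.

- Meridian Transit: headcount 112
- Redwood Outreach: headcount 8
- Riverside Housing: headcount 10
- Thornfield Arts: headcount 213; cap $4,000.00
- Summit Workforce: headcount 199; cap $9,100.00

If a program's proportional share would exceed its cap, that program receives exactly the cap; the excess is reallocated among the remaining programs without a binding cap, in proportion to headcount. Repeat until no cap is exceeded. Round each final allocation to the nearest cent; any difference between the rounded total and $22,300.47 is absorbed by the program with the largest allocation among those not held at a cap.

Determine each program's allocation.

Sum of headcount: 542.
Pro-rata shares before constraints: Meridian Transit 4,608.2152; Redwood Outreach 329.1582; Riverside Housing 411.4478; Thornfield Arts 8,763.8378; Summit Workforce 8,187.8109.
Held at cap: Thornfield Arts ($4,000.00); balance $18,300.47 reallocated over remaining headcount 329.
Held at cap: Summit Workforce ($9,100.00); balance $9,200.47 reallocated over remaining headcount 130.
Shares after redistribution: Meridian Transit 7,926.5588 → $7,926.56; Redwood Outreach 566.1828 → $566.18; Riverside Housing 707.7285 → $707.73.

Meridian Transit: $7,926.56; Redwood Outreach: $566.18; Riverside Housing: $707.73; Thornfield Arts: $4,000.00; Summit Workforce: $9,100.00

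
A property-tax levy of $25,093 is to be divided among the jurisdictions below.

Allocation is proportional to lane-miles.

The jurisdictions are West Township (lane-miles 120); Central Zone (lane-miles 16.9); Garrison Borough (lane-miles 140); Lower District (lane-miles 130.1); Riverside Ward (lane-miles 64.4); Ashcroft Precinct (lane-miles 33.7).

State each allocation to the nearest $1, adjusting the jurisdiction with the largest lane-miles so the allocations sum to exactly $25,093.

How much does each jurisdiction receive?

Total lane-miles = 120 + 16.9 + 140 + 130.1 + 64.4 + 33.7 = 505.1.
Unrounded shares: West Township 5,961.51; Central Zone 839.58; Garrison Borough 6,955.10; Lower District 6,463.27; Riverside Ward 3,199.35; Ashcroft Precinct 1,674.19.
After rounding ($1): West Township $5,962; Central Zone $840; Garrison Borough $6,955; Lower District $6,463; Riverside Ward $3,199; Ashcroft Precinct $1,674. Sum = $25,093.
Rounded total matches; no reconciliation needed.

West Township: $5,962; Central Zone: $840; Garrison Borough: $6,955; Lower District: $6,463; Riverside Ward: $3,199; Ashcroft Precinct: $1,674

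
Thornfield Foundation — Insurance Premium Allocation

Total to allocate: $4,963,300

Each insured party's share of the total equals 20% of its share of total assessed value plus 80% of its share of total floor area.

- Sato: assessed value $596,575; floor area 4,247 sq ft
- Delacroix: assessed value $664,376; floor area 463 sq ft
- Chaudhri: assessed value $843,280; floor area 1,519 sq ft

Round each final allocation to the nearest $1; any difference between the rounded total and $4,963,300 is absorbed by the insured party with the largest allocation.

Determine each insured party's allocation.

Assessed value total 2,104,231; floor area total 6,229.
Composite weights (20% assessed value + 80% floor area): Sato 0.6022; Delacroix 0.1226; Chaudhri 0.2752.
Unrounded shares: Sato 2,988,656.72; Delacroix 608,552.58; Chaudhri 1,366,090.70.
Rounded to nearest $1: Sato $2,988,657; Delacroix $608,553; Chaudhri $1,366,091. Sum = $4,963,301.
Difference $4,963,300 − $4,963,301 = −$1 applied to largest allocation (Sato): Sato becomes $2,988,656.

Sato: $2,988,656 | Delacroix: $608,553 | Chaudhri: $1,366,091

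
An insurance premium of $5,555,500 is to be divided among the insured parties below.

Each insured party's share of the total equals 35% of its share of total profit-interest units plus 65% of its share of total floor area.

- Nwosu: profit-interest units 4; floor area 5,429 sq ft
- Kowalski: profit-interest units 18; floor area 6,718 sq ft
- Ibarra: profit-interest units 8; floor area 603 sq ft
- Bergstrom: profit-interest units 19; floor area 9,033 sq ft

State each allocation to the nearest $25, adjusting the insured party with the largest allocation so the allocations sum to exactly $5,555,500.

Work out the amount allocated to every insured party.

Nwosu: $1,058,725; Kowalski: $1,827,950; Ibarra: $417,425; Bergstrom: $2,251,400

Totals — profit-interest units 49, floor area 21,783.
Combined weights (35% profit-interest units + 65% floor area): Nwosu 0.1906; Kowalski 0.3290; Ibarra 0.0751; Bergstrom 0.4053.
Raw shares: Nwosu 1,058,720.59; Kowalski 1,827,954.46; Ibarra 417,419.42; Bergstrom 2,251,405.53.
Rounded to nearest $25: Nwosu $1,058,725; Kowalski $1,827,950; Ibarra $417,425; Bergstrom $2,251,400. Sum = $5,555,500.
No rounding difference to absorb.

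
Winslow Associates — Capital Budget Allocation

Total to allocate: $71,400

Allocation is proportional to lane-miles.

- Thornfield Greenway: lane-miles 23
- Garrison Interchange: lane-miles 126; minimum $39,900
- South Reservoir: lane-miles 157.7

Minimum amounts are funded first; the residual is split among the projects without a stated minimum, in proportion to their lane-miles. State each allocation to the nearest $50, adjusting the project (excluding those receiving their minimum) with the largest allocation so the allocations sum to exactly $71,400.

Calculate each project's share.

Thornfield Greenway: $4,000 · Garrison Interchange: $39,900 · South Reservoir: $27,500

Fund the minimums — Garrison Interchange $39,900. Balance $31,500.
Balance split over remaining lane-miles 180.7: Thornfield Greenway 4,009.41 → $4,000; South Reservoir 27,490.59 → $27,500.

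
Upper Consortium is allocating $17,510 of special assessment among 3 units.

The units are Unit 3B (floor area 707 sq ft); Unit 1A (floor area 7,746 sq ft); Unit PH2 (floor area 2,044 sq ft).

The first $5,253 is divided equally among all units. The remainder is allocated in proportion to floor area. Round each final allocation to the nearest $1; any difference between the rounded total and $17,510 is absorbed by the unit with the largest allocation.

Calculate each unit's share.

$5,253 shared equally gives $1,751 per unit.
Remainder $12,257 by floor area (total 10,497): Unit 3B 825.54 → $826; Unit 1A 9,044.75 → $9,045; Unit PH2 2,386.71 → $2,387.
Rounding difference −$1 on remainder applied to Unit 1A.
Totals: Unit 3B $1,751 + $826 = $2,577; Unit 1A $1,751 + $9,044 = $10,795; Unit PH2 $1,751 + $2,387 = $4,138.

Unit 3B: $2,577 | Unit 1A: $10,795 | Unit PH2: $4,138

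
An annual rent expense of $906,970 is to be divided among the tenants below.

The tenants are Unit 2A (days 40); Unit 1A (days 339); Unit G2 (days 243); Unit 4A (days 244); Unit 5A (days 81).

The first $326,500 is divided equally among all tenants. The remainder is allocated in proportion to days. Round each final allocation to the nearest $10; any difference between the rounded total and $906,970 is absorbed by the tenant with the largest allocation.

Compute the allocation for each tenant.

Unit 2A: $89,820 | Unit 1A: $273,090 | Unit G2: $214,250 | Unit 4A: $214,860 | Unit 5A: $114,950

First tranche $326,500 split equally: $65,300 each.
Remainder $580,470 by days (total 947): Unit 2A 24,518.27 → $24,520; Unit 1A 207,792.32 → $207,790; Unit G2 148,948.48 → $148,950; Unit 4A 149,561.44 → $149,560; Unit 5A 49,649.49 → $49,650.
Totals: Unit 2A $65,300 + $24,520 = $89,820; Unit 1A $65,300 + $207,790 = $273,090; Unit G2 $65,300 + $148,950 = $214,250; Unit 4A $65,300 + $149,560 = $214,860; Unit 5A $65,300 + $49,650 = $114,950.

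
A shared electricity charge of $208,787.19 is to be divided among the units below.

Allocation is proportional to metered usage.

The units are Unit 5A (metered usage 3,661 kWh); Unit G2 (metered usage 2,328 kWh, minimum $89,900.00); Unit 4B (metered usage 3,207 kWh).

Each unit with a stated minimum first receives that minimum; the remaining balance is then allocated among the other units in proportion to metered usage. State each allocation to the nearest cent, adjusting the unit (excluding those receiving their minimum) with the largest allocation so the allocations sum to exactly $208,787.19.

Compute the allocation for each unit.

Guaranteed amounts: Unit G2 $89,900.00. Balance $118,887.19.
Balance split over remaining metered usage 6,868: Unit 5A 63,373.0347 → $63,373.03; Unit 4B 55,514.1553 → $55,514.16.

Unit 5A: $63,373.03 · Unit G2: $89,900.00 · Unit 4B: $55,514.16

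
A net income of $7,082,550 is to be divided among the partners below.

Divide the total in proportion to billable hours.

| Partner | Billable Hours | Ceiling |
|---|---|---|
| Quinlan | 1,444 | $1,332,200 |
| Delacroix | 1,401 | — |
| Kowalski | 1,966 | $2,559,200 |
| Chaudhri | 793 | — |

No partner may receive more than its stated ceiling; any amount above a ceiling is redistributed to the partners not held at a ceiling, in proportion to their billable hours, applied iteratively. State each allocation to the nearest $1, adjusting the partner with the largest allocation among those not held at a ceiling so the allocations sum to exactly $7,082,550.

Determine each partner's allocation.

Quinlan: $1,332,200; Delacroix: $2,037,740; Kowalski: $2,559,200; Chaudhri: $1,153,410

Sum of billable hours: 5,604.
Unconstrained shares: Quinlan 1,824,982.55; Delacroix 1,770,637.50; Kowalski 2,484,706.16; Chaudhri 1,002,223.80.
Cap binds for Quinlan ($1,332,200); balance $5,750,350 reallocated over remaining billable hours 4,160.
Cap binds for Kowalski ($2,559,200); balance $3,191,150 reallocated over remaining billable hours 2,194.
Redistributed shares: Delacroix 2,037,739.81 → $2,037,740; Chaudhri 1,153,410.19 → $1,153,410.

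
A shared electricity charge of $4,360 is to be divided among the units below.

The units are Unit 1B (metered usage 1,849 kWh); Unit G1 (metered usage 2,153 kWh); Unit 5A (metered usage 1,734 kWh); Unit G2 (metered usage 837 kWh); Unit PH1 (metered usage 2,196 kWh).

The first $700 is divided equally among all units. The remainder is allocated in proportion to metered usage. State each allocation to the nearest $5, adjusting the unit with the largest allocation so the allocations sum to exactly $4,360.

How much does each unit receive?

Unit 1B: $910 | Unit G1: $1,040 | Unit 5A: $865 | Unit G2: $490 | Unit PH1: $1,055

First tranche $700 split equally: $140 each.
Remainder $3,660 by metered usage (total 8,769): Unit 1B 771.73 → $770; Unit G1 898.62 → $900; Unit 5A 723.74 → $725; Unit G2 349.35 → $350; Unit PH1 916.57 → $915.
Totals: Unit 1B $140 + $770 = $910; Unit G1 $140 + $900 = $1,040; Unit 5A $140 + $725 = $865; Unit G2 $140 + $350 = $490; Unit PH1 $140 + $915 = $1,055.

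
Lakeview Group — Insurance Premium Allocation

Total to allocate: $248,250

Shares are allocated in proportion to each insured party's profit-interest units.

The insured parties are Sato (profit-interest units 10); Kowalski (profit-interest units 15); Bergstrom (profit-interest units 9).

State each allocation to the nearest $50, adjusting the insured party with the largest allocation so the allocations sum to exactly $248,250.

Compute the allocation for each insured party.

Total profit-interest units = 34.
Raw shares: Sato 10/34 × $248,250 = 73,014.71; Kowalski 15/34 × $248,250 = 109,522.06; Bergstrom 9/34 × $248,250 = 65,713.24.
After rounding ($50): Sato $73,000; Kowalski $109,500; Bergstrom $65,700. Sum = $248,200.
Difference $248,250 − $248,200 = +$50 applied to largest allocation (Kowalski): Kowalski becomes $109,550.

Sato: $73,000 · Kowalski: $109,550 · Bergstrom: $65,700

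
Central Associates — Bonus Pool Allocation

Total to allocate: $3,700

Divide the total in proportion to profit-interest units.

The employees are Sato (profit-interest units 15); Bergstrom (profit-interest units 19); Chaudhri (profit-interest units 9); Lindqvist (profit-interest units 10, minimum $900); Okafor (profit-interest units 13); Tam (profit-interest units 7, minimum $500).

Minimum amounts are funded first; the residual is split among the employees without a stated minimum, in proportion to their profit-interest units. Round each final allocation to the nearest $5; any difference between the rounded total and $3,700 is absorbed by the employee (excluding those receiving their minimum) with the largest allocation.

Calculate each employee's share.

Sato: $615 · Bergstrom: $780 · Chaudhri: $370 · Lindqvist: $900 · Okafor: $535 · Tam: $500

Fund the minimums — Lindqvist $900; Tam $500. Balance $2,300.
Balance split over remaining profit-interest units 56: Sato 616.07 → $615; Bergstrom 780.36 → $780; Chaudhri 369.64 → $370; Okafor 533.93 → $535.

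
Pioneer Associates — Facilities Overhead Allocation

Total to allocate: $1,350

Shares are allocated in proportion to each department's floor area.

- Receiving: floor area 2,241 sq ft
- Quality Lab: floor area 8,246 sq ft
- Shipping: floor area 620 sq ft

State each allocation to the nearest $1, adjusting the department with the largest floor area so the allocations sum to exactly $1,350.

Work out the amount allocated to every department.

Total floor area = 2,241 + 8,246 + 620 = 11,107.
Raw shares: Receiving 272.38; Quality Lab 1,002.26; Shipping 75.36.
After rounding ($1): Receiving $272; Quality Lab $1,002; Shipping $75. Sum = $1,349.
Difference $1,350 − $1,349 = +$1 applied to largest floor area (Quality Lab): Quality Lab becomes $1,003.

Receiving: $272 | Quality Lab: $1,003 | Shipping: $75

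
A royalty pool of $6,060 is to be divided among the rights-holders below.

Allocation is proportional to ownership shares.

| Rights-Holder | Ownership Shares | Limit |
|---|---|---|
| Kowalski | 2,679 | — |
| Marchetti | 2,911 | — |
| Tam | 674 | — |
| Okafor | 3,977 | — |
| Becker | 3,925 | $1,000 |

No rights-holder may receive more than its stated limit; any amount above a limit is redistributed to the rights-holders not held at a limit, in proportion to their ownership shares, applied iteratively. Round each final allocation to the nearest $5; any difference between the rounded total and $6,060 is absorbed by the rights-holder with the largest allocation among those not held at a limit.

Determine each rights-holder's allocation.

Kowalski: $1,325 · Marchetti: $1,440 · Tam: $335 · Okafor: $1,960 · Becker: $1,000

Combined ownership shares = 14,166.
Unconstrained shares: Kowalski 1,146.04; Marchetti 1,245.28; Tam 288.33; Okafor 1,701.30; Becker 1,679.06.
Cap binds for Becker ($1,000); residual $5,060 reallocated over remaining ownership shares 10,241.
Shares after redistribution: Kowalski 1,323.67 → $1,325; Marchetti 1,438.30 → $1,440; Tam 333.02 → $335; Okafor 1,965.01 → $1,965.
Rounding difference −$5 applied to Okafor → $1,960.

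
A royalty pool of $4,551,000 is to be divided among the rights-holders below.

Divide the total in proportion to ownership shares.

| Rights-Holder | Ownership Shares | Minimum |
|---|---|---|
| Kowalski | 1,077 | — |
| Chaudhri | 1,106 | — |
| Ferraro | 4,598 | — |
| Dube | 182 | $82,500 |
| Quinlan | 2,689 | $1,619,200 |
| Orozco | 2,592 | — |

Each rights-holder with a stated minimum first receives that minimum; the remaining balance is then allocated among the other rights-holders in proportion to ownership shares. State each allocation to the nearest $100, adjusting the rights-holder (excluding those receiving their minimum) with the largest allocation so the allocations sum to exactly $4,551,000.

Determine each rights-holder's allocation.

Kowalski: $327,400; Chaudhri: $336,200; Ferraro: $1,397,800; Dube: $82,500; Quinlan: $1,619,200; Orozco: $787,900

Minimums first: Dube $82,500; Quinlan $1,619,200. Remaining pool $2,849,300.
Remaining pool split over remaining ownership shares 9,373: Kowalski 327,397.43 → $327,400; Chaudhri 336,213.14 → $336,200; Ferraro 1,397,746.87 → $1,397,700; Orozco 787,942.56 → $787,900.
Rounding difference +$100 applied to Ferraro → $1,397,800.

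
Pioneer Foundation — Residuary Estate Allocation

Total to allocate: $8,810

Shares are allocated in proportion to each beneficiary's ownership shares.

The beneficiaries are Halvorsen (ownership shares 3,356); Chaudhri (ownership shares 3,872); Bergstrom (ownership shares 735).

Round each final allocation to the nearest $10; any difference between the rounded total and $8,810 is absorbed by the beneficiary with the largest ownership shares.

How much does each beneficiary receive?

Total ownership shares = 3,356 + 3,872 + 735 = 7,963.
Unrounded shares: Halvorsen 3,712.97; Chaudhri 4,283.85; Bergstrom 813.18.
Rounded to nearest $10: Halvorsen $3,710; Chaudhri $4,280; Bergstrom $810. Sum = $8,800.
Difference $8,810 − $8,800 = +$10 applied to largest ownership shares (Chaudhri): Chaudhri becomes $4,290.

Halvorsen: $3,710 | Chaudhri: $4,290 | Bergstrom: $810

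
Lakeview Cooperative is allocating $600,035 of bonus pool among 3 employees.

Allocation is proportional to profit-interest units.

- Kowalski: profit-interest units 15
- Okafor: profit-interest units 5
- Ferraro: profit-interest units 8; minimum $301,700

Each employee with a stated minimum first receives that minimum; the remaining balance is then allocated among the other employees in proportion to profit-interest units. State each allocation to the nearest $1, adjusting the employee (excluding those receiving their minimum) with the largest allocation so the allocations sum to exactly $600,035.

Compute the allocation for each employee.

Fund the minimums — Ferraro $301,700. Residual $298,335.
Residual split over remaining profit-interest units 20: Kowalski 223,751.25 → $223,751; Okafor 74,583.75 → $74,584.

Kowalski: $223,751; Okafor: $74,584; Ferraro: $301,700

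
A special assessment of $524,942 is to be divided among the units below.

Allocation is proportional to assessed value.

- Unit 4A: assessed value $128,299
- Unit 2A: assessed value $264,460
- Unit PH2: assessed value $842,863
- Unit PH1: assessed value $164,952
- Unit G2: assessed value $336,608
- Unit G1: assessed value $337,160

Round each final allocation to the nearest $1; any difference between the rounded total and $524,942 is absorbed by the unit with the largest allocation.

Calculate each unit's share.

Unit 4A: $32,468 · Unit 2A: $66,925 · Unit PH2: $213,300 · Unit PH1: $41,743 · Unit G2: $85,183 · Unit G1: $85,323

Assessed value total: 2,074,342.
Proportional shares: Unit 4A 128,299/2,074,342 × $524,942 = 32,467.90; Unit 2A 264,460/2,074,342 × $524,942 = 66,925.40; Unit PH2 842,863/2,074,342 × $524,942 = 213,298.57; Unit PH1 164,952/2,074,342 × $524,942 = 41,743.47; Unit G2 336,608/2,074,342 × $524,942 = 85,183.48; Unit G1 337,160/2,074,342 × $524,942 = 85,323.17.
After rounding ($1): Unit 4A $32,468; Unit 2A $66,925; Unit PH2 $213,299; Unit PH1 $41,743; Unit G2 $85,183; Unit G1 $85,323. Sum = $524,941.
Difference $524,942 − $524,941 = +$1 applied to largest allocation (Unit PH2): Unit PH2 becomes $213,300.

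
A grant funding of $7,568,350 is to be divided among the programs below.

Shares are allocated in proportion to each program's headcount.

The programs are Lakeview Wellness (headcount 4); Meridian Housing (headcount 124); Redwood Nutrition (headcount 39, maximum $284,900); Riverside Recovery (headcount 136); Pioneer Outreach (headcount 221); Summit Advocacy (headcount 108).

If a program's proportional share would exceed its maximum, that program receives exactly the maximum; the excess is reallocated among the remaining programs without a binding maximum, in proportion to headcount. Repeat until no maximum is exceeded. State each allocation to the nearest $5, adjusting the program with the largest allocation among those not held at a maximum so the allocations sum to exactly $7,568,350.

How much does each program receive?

Lakeview Wellness: $49,130; Meridian Housing: $1,523,015; Redwood Nutrition: $284,900; Riverside Recovery: $1,670,405; Pioneer Outreach: $2,714,405; Summit Advocacy: $1,326,495

Total headcount = 632.
Proportional shares (ignoring caps): Lakeview Wellness 47,900.95; Meridian Housing 1,484,929.43; Redwood Nutrition 467,034.26; Riverside Recovery 1,628,632.28; Pioneer Outreach 2,646,527.45; Summit Advocacy 1,293,325.63.
Capped: Redwood Nutrition ($284,900); balance $7,283,450 reallocated over remaining headcount 593.
Remaining shares: Lakeview Wellness 49,129.51 → $49,130; Meridian Housing 1,523,014.84 → $1,523,015; Riverside Recovery 1,670,403.37 → $1,670,405; Pioneer Outreach 2,714,405.48 → $2,714,405; Summit Advocacy 1,326,496.80 → $1,326,495.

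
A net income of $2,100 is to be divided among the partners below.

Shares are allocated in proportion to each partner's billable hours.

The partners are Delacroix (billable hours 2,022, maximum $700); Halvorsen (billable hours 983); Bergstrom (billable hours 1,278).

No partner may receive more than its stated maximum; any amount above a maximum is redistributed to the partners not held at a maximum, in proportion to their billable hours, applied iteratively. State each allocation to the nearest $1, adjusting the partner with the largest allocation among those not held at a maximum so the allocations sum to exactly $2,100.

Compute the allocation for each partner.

Delacroix: $700; Halvorsen: $609; Bergstrom: $791

Billable hours total: 4,283.
Unconstrained shares: Delacroix 991.41; Halvorsen 481.98; Bergstrom 626.62.
Capped: Delacroix ($700); remaining pool $1,400 reallocated over remaining billable hours 2,261.
Redistributed shares: Halvorsen 608.67 → $609; Bergstrom 791.33 → $791.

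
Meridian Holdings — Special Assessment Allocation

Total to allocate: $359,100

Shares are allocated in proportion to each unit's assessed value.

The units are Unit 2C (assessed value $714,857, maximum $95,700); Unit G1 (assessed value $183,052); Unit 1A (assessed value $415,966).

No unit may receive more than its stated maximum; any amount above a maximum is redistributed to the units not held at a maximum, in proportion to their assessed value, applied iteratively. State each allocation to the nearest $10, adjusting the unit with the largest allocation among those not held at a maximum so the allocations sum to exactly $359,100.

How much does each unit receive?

Sum of assessed value: 1,313,875.
Pro-rata shares before constraints: Unit 2C 195,380.19; Unit G1 50,030.61; Unit 1A 113,689.19.
Cap binds for Unit 2C ($95,700); remaining pool $263,400 reallocated over remaining assessed value 599,018.
Redistributed shares: Unit G1 80,491.57 → $80,490; Unit 1A 182,908.43 → $182,910.

Unit 2C: $95,700; Unit G1: $80,490; Unit 1A: $182,910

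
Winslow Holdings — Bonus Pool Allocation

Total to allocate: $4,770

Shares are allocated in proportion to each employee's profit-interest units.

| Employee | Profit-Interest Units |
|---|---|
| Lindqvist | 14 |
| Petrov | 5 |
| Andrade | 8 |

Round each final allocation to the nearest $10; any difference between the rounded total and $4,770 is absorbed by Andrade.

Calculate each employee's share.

Total profit-interest units = 27.
Pro-rata amounts: Lindqvist 14/27 × $4,770 = 2,473.33; Petrov 5/27 × $4,770 = 883.33; Andrade 8/27 × $4,770 = 1,413.33.
At nearest $10: Lindqvist $2,470; Petrov $880; Andrade $1,410. Sum = $4,760.
Difference $4,770 − $4,760 = +$10 applied to Andrade: Andrade becomes $1,420.

Lindqvist: $2,470 | Petrov: $880 | Andrade: $1,420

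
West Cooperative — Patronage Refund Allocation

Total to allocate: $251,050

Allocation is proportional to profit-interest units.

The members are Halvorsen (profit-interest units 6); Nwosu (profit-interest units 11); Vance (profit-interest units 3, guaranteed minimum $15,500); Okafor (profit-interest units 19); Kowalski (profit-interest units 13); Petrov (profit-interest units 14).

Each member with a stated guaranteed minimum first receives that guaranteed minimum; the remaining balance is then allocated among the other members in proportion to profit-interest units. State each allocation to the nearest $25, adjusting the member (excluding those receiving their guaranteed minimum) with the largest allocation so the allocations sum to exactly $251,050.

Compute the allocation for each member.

Halvorsen: $22,425 · Nwosu: $41,125 · Vance: $15,500 · Okafor: $71,050 · Kowalski: $48,600 · Petrov: $52,350

Fund the minimums — Vance $15,500. Remaining pool $235,550.
Remaining pool split over remaining profit-interest units 63: Halvorsen 22,433.33 → $22,425; Nwosu 41,127.78 → $41,125; Okafor 71,038.89 → $71,050; Kowalski 48,605.56 → $48,600; Petrov 52,344.44 → $52,350.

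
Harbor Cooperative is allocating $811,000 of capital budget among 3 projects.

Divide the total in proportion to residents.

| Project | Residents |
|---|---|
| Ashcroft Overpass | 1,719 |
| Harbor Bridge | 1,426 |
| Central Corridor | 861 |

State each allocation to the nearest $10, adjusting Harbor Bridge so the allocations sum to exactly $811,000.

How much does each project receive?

Total residents = 4,006.
Pro-rata amounts: Ashcroft Overpass 1,719/4,006 × $811,000 = 348,005.24; Harbor Bridge 1,426/4,006 × $811,000 = 288,688.47; Central Corridor 861/4,006 × $811,000 = 174,306.29.
Rounded to nearest $10: Ashcroft Overpass $348,010; Harbor Bridge $288,690; Central Corridor $174,310. Sum = $811,010.
Difference $811,000 − $811,010 = −$10 applied to Harbor Bridge: Harbor Bridge becomes $288,680.

Ashcroft Overpass: $348,010; Harbor Bridge: $288,680; Central Corridor: $174,310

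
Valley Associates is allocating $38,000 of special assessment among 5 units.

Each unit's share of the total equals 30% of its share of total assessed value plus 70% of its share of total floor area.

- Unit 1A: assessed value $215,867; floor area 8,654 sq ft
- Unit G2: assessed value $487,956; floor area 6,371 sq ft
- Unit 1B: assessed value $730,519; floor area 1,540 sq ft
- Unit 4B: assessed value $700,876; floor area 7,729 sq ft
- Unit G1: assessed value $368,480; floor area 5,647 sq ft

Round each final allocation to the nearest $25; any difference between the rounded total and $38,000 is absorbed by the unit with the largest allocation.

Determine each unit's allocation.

Unit 1A: $8,675 | Unit G2: $7,875 | Unit 1B: $4,700 | Unit 4B: $10,050 | Unit G1: $6,700

Assessed value total 2,503,698; floor area total 29,941.
Composite weights (30% assessed value + 70% floor area): Unit 1A 0.2282; Unit G2 0.2074; Unit 1B 0.1235; Unit 4B 0.2647; Unit G1 0.1762.
Unrounded shares: Unit 1A 8,671.23; Unit G2 7,881.88; Unit 1B 4,694.40; Unit 4B 10,057.82; Unit G1 6,694.66.
Rounded to nearest $25: Unit 1A $8,675; Unit G2 $7,875; Unit 1B $4,700; Unit 4B $10,050; Unit G1 $6,700. Sum = $38,000.
Sum already equals the total — no adjustment.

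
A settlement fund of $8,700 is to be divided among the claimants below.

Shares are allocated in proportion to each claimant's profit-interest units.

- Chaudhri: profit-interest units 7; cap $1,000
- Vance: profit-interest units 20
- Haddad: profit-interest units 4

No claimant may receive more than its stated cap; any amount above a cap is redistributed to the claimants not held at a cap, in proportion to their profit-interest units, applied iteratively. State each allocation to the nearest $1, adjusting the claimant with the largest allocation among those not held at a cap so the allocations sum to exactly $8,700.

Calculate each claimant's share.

Chaudhri: $1,000; Vance: $6,417; Haddad: $1,283

Combined profit-interest units = 31.
Proportional shares (ignoring caps): Chaudhri 1,964.52; Vance 5,612.90; Haddad 1,122.58.
Held at cap: Chaudhri ($1,000); residual $7,700 reallocated over remaining profit-interest units 24.
Shares after redistribution: Vance 6,416.67 → $6,417; Haddad 1,283.33 → $1,283.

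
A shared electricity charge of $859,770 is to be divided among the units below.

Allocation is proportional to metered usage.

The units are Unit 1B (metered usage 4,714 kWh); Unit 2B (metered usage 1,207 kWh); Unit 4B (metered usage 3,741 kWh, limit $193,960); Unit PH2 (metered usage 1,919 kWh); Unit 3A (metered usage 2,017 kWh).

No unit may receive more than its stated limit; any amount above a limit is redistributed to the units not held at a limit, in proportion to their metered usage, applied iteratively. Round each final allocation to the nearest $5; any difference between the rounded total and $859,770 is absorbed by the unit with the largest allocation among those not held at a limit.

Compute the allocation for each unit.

Unit 1B: $318,415 | Unit 2B: $81,530 | Unit 4B: $193,960 | Unit PH2: $129,625 | Unit 3A: $136,240

Sum of metered usage: 13,598.
Pro-rata shares before constraints: Unit 1B 298,055.29; Unit 2B 76,315.81; Unit 4B 236,534.75; Unit PH2 121,333.92; Unit 3A 127,530.23.
Cap binds for Unit 4B ($193,960); remaining pool $665,810 reallocated over remaining metered usage 9,857.
Shares after redistribution: Unit 1B 318,416.19 → $318,415; Unit 2B 81,529.13 → $81,530; Unit PH2 129,622.54 → $129,625; Unit 3A 136,242.14 → $136,240.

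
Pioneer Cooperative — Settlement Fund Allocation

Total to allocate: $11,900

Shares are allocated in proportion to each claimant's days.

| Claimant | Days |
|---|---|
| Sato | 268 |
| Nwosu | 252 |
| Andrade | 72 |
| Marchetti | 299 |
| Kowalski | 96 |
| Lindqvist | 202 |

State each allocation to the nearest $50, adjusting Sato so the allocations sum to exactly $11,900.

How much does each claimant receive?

Sum of days: 1,189.
Raw shares: Sato 268/1,189 × $11,900 = 2,682.25; Nwosu 252/1,189 × $11,900 = 2,522.12; Andrade 72/1,189 × $11,900 = 720.61; Marchetti 299/1,189 × $11,900 = 2,992.51; Kowalski 96/1,189 × $11,900 = 960.81; Lindqvist 202/1,189 × $11,900 = 2,021.70.
After rounding ($50): Sato $2,700; Nwosu $2,500; Andrade $700; Marchetti $3,000; Kowalski $950; Lindqvist $2,000. Sum = $11,850.
Difference $11,900 − $11,850 = +$50 applied to Sato: Sato becomes $2,750.

Sato: $2,750 | Nwosu: $2,500 | Andrade: $700 | Marchetti: $3,000 | Kowalski: $950 | Lindqvist: $2,000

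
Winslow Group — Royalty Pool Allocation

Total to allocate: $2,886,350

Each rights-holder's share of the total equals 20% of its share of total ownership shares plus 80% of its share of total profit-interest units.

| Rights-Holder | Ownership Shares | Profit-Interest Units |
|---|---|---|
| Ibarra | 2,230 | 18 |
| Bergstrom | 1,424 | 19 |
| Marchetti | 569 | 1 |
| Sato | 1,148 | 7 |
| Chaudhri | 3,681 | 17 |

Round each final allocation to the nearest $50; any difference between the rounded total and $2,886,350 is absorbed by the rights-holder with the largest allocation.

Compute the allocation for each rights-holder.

Ibarra: $812,600 · Bergstrom: $798,450 · Marchetti: $73,550 · Sato: $333,900 · Chaudhri: $867,850

Totals — ownership shares 9,052, profit-interest units 62.
Composite weights (20% ownership shares + 80% profit-interest units): Ibarra 0.2815; Bergstrom 0.2766; Marchetti 0.0255; Sato 0.1157; Chaudhri 0.3007.
Unrounded shares: Ibarra 812,591.07; Bergstrom 798,433.54; Marchetti 73,529.86; Sato 333,913.58; Chaudhri 867,881.95.
At nearest $50: Ibarra $812,600; Bergstrom $798,450; Marchetti $73,550; Sato $333,900; Chaudhri $867,900. Sum = $2,886,400.
Difference $2,886,350 − $2,886,400 = −$50 applied to largest allocation (Chaudhri): Chaudhri becomes $867,850.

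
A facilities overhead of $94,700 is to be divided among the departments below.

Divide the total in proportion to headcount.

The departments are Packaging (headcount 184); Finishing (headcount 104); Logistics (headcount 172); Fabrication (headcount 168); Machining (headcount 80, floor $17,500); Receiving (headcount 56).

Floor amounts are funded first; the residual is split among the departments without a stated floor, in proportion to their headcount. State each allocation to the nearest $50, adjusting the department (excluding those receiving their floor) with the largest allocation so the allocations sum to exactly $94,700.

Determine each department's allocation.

Packaging: $20,800 · Finishing: $11,750 · Logistics: $19,400 · Fabrication: $18,950 · Machining: $17,500 · Receiving: $6,300

Minimums first: Machining $17,500. Residual $77,200.
Residual split over remaining headcount 684: Packaging 20,767.25 → $20,750; Finishing 11,738.01 → $11,750; Logistics 19,412.87 → $19,400; Fabrication 18,961.40 → $18,950; Receiving 6,320.47 → $6,300.
Rounding difference +$50 applied to Packaging → $20,800.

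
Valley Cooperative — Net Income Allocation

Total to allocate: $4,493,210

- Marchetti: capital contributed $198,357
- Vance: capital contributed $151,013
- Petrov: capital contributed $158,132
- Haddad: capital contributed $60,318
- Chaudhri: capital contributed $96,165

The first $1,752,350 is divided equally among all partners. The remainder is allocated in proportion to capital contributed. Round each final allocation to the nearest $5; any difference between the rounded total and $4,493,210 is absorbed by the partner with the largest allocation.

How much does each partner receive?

Marchetti: $1,169,270 · Vance: $973,835 · Petrov: $1,003,220 · Haddad: $599,455 · Chaudhri: $747,430

First tranche $1,752,350 split equally: $350,470 each.
Remainder $2,740,860 by capital contributed (total 663,985): Marchetti 818,796.76 → $818,795; Vance 623,365.73 → $623,365; Petrov 652,752.21 → $652,750; Haddad 248,986.34 → $248,985; Chaudhri 396,958.97 → $396,960.
Rounding difference +$5 on remainder applied to Marchetti.
Totals: Marchetti $350,470 + $818,800 = $1,169,270; Vance $350,470 + $623,365 = $973,835; Petrov $350,470 + $652,750 = $1,003,220; Haddad $350,470 + $248,985 = $599,455; Chaudhri $350,470 + $396,960 = $747,430.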